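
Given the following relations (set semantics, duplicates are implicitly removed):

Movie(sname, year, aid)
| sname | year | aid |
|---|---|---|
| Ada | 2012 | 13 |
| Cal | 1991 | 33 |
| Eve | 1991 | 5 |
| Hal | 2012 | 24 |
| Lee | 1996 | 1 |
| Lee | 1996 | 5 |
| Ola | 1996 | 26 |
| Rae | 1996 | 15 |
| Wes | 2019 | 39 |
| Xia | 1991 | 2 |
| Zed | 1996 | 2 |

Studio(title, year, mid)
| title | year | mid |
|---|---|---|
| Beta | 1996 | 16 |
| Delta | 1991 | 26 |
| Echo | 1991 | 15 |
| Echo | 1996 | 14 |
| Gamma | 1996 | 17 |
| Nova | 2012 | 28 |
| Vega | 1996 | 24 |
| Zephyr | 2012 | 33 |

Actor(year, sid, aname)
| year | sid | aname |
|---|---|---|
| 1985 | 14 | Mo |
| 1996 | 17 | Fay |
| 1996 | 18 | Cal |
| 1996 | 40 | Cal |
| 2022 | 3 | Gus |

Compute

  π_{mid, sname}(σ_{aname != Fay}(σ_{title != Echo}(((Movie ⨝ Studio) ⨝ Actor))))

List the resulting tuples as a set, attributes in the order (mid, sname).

{(16, Lee), (16, Ola), (16, Rae), (16, Zed), (17, Lee), (17, Ola), (17, Rae), (17, Zed), (24, Lee), (24, Ola), (24, Rae), (24, Zed)}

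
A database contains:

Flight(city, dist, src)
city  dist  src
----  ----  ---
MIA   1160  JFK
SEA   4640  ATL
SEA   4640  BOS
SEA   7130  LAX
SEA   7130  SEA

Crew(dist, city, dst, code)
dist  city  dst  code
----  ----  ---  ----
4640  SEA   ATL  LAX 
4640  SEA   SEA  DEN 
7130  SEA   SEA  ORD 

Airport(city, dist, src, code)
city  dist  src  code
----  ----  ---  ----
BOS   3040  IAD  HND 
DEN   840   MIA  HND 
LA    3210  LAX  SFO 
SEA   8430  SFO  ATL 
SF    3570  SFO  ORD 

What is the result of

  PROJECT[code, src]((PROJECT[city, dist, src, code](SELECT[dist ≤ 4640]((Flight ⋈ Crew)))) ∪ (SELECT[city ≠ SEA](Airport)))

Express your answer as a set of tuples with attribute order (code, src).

{(DEN, ATL), (DEN, BOS), (HND, IAD), (HND, MIA), (LAX, ATL), (LAX, BOS), (ORD, SFO), (SFO, LAX)}

Flight ⋈ Crew (natural join on city, dist): {(SEA, 4640, ATL, ATL, LAX), (SEA, 4640, ATL, SEA, DEN), (SEA, 4640, BOS, ATL, LAX), (SEA, 4640, BOS, SEA, DEN), (SEA, 7130, LAX, SEA, ORD), (SEA, 7130, SEA, SEA, ORD)}
Filtering on dist ≤ 4640 leaves {(SEA, 4640, ATL, ATL, LAX), (SEA, 4640, ATL, SEA, DEN), (SEA, 4640, BOS, ATL, LAX), (SEA, 4640, BOS, SEA, DEN)}.
π_{city, dist, src, code} gives {(SEA, 4640, ATL, DEN), (SEA, 4640, ATL, LAX), (SEA, 4640, BOS, DEN), (SEA, 4640, BOS, LAX)}.
Filtering on city ≠ SEA leaves {(BOS, 3040, IAD, HND), (DEN, 840, MIA, HND), (LA, 3210, LAX, SFO), (SF, 3570, SFO, ORD)}.
Taking the union: {(BOS, 3040, IAD, HND), (DEN, 840, MIA, HND), (LA, 3210, LAX, SFO), (SEA, 4640, ATL, DEN), (SEA, 4640, ATL, LAX), (SEA, 4640, BOS, DEN), (SEA, 4640, BOS, LAX), (SF, 3570, SFO, ORD)}
π_{code, src} gives {(DEN, ATL), (DEN, BOS), (HND, IAD), (HND, MIA), (LAX, ATL), (LAX, BOS), (ORD, SFO), (SFO, LAX)}.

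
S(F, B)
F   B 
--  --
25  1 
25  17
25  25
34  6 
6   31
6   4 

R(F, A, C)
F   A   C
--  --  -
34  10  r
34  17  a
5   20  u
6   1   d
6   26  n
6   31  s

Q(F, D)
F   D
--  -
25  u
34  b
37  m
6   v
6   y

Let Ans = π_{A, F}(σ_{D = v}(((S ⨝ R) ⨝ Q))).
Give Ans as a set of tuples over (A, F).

S ⋈ R (natural join on F): {(34, 6, 10, r), (34, 6, 17, a), (6, 31, 1, d), (6, 31, 26, n), (6, 31, 31, s), (6, 4, 1, d), (6, 4, 26, n), (6, 4, 31, s)}
(S ⨝ R) ⋈ Q (natural join on F): {(34, 6, 10, r, b), (34, 6, 17, a, b), (6, 31, 1, d, v), (6, 31, 1, d, y), (6, 31, 26, n, v), (6, 31, 26, n, y), (6, 31, 31, s, v), (6, 31, 31, s, y), (6, 4, 1, d, v), (6, 4, 1, d, y), (6, 4, 26, n, v), (6, 4, 26, n, y), (6, 4, 31, s, v), (6, 4, 31, s, y)}
Apply σ_{D = v}; surviving tuples: {(6, 31, 1, d, v), (6, 31, 26, n, v), (6, 31, 31, s, v), (6, 4, 1, d, v), (6, 4, 26, n, v), (6, 4, 31, s, v)}
Keep only column(s) A, F (3 duplicate(s) eliminated): {(1, 6), (26, 6), (31, 6)}

{(1, 6), (26, 6), (31, 6)}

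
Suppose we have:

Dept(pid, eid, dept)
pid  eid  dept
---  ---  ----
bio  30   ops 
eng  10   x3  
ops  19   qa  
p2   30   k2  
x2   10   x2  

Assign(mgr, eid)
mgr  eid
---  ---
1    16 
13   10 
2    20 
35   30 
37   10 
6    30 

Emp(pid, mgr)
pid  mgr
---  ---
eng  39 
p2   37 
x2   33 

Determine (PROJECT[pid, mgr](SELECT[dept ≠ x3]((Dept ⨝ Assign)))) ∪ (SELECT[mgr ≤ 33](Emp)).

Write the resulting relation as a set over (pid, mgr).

{(bio, 35), (bio, 6), (p2, 35), (p2, 6), (x2, 13), (x2, 33), (x2, 37)}

Dept ⋈ Assign (natural join on eid): {(bio, 30, ops, 35), (bio, 30, ops, 6), (eng, 10, x3, 13), (eng, 10, x3, 37), (p2, 30, k2, 35), (p2, 30, k2, 6), (x2, 10, x2, 13), (x2, 10, x2, 37)}
Filtering on dept ≠ x3 leaves {(bio, 30, ops, 35), (bio, 30, ops, 6), (p2, 30, k2, 35), (p2, 30, k2, 6), (x2, 10, x2, 13), (x2, 10, x2, 37)}.
Projecting to pid, mgr: {(bio, 35), (bio, 6), (p2, 35), (p2, 6), (x2, 13), (x2, 37)}
Filtering on mgr ≤ 33 leaves {(x2, 33)}.
Set union of the two operands is {(bio, 35), (bio, 6), (p2, 35), (p2, 6), (x2, 13), (x2, 33), (x2, 37)}.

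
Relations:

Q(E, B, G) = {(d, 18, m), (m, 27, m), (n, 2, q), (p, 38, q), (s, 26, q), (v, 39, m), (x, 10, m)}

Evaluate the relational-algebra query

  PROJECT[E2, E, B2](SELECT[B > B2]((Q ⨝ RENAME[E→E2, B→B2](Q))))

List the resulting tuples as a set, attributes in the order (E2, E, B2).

ρ[E→E2, B→B2]: schema becomes (E2, B2, G); tuples unchanged.
Q ⋈ RENAME[E→E2, B→B2](Q) (natural join on G): {(d, 18, m, d, 18), (d, 18, m, m, 27), (d, 18, m, v, 39), (d, 18, m, x, 10), (m, 27, m, d, 18), (m, 27, m, m, 27), (m, 27, m, v, 39), (m, 27, m, x, 10), (n, 2, q, n, 2), (n, 2, q, p, 38), (n, 2, q, s, 26), (p, 38, q, n, 2), (p, 38, q, p, 38), (p, 38, q, s, 26), (s, 26, q, n, 2), (s, 26, q, p, 38), (s, 26, q, s, 26), (v, 39, m, d, 18), (v, 39, m, m, 27), (v, 39, m, v, 39), (v, 39, m, x, 10), (x, 10, m, d, 18), (x, 10, m, m, 27), (x, 10, m, v, 39), (x, 10, m, x, 10)}
Selection B > B2: {(d, 18, m, x, 10), (m, 27, m, d, 18), (m, 27, m, x, 10), (p, 38, q, n, 2), (p, 38, q, s, 26), (s, 26, q, n, 2), (v, 39, m, d, 18), (v, 39, m, m, 27), (v, 39, m, x, 10)}
Keep only column(s) E2, E, B2: {(d, m, 18), (d, v, 18), (m, v, 27), (n, p, 2), (n, s, 2), (s, p, 26), (x, d, 10), (x, m, 10), (x, v, 10)}

{(d, m, 18), (d, v, 18), (m, v, 27), (n, p, 2), (n, s, 2), (s, p, 26), (x, d, 10), (x, m, 10), (x, v, 10)}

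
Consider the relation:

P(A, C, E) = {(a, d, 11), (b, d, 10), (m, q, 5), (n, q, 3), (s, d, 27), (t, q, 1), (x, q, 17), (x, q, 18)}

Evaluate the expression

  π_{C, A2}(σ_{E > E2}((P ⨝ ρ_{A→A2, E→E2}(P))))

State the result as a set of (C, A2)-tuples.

{(d, a), (d, b), (q, m), (q, n), (q, t), (q, x)}

ρ[A→A2, E→E2]: schema becomes (A2, C, E2); tuples unchanged.
Joining P and ρ_{A→A2, E→E2}(P) on C yields {(a, d, 11, a, 11), (a, d, 11, b, 10), (a, d, 11, s, 27), (b, d, 10, a, 11), (b, d, 10, b, 10), (b, d, 10, s, 27), (m, q, 5, m, 5), (m, q, 5, n, 3), (m, q, 5, t, 1), (m, q, 5, x, 17), (m, q, 5, x, 18), (n, q, 3, m, 5), (n, q, 3, n, 3), (n, q, 3, t, 1), (n, q, 3, x, 17), (n, q, 3, x, 18), (s, d, 27, a, 11), (s, d, 27, b, 10), (s, d, 27, s, 27), (t, q, 1, m, 5), (t, q, 1, n, 3), (t, q, 1, t, 1), (t, q, 1, x, 17), (t, q, 1, x, 18), (x, q, 17, m, 5), (x, q, 17, n, 3), (x, q, 17, t, 1), (x, q, 17, x, 17), (x, q, 17, x, 18), (x, q, 18, m, 5), (x, q, 18, n, 3), (x, q, 18, t, 1), (x, q, 18, x, 17), (x, q, 18, x, 18)}.
Apply σ_{E > E2}; surviving tuples: {(a, d, 11, b, 10), (m, q, 5, n, 3), (m, q, 5, t, 1), (n, q, 3, t, 1), (s, d, 27, a, 11), (s, d, 27, b, 10), (x, q, 17, m, 5), (x, q, 17, n, 3), (x, q, 17, t, 1), (x, q, 18, m, 5), (x, q, 18, n, 3), (x, q, 18, t, 1), (x, q, 18, x, 17)}
π_{C, A2} gives {(d, a), (d, b), (q, m), (q, n), (q, t), (q, x)} (7 duplicate(s) eliminated).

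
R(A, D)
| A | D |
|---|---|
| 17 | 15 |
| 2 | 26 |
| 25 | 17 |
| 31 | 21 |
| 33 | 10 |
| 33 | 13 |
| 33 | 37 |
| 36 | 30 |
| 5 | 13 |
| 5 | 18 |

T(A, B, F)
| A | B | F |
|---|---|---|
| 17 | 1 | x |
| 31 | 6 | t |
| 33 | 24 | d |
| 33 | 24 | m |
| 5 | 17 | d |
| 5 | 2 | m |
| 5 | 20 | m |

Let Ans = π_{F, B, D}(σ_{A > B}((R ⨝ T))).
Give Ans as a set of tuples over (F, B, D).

R ⋈ T (natural join on A): {(17, 15, 1, x), (31, 21, 6, t), (33, 10, 24, d), (33, 10, 24, m), (33, 13, 24, d), (33, 13, 24, m), (33, 37, 24, d), (33, 37, 24, m), (5, 13, 17, d), (5, 13, 2, m), (5, 13, 20, m), (5, 18, 17, d), (5, 18, 2, m), (5, 18, 20, m)}
Selection A > B: {(17, 15, 1, x), (31, 21, 6, t), (33, 10, 24, d), (33, 10, 24, m), (33, 13, 24, d), (33, 13, 24, m), (33, 37, 24, d), (33, 37, 24, m), (5, 13, 2, m), (5, 18, 2, m)}
Projecting to F, B, D: {(d, 24, 10), (d, 24, 13), (d, 24, 37), (m, 2, 13), (m, 2, 18), (m, 24, 10), (m, 24, 13), (m, 24, 37), (t, 6, 21), (x, 1, 15)}

{(d, 24, 10), (d, 24, 13), (d, 24, 37), (m, 2, 13), (m, 2, 18), (m, 24, 10), (m, 24, 13), (m, 24, 37), (t, 6, 21), (x, 1, 15)}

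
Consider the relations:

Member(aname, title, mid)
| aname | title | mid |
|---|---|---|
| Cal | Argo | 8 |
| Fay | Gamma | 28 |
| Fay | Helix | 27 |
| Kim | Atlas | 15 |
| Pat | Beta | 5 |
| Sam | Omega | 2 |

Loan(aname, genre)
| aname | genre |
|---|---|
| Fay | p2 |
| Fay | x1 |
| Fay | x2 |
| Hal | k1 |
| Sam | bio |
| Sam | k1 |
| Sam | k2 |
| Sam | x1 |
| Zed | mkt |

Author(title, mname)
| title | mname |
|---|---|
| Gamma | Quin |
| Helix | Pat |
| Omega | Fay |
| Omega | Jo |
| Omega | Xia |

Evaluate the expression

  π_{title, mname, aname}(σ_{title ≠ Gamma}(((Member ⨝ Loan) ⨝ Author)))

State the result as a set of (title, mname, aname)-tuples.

Joining Member and Loan on aname yields {(Fay, Gamma, 28, p2), (Fay, Gamma, 28, x1), (Fay, Gamma, 28, x2), (Fay, Helix, 27, p2), (Fay, Helix, 27, x1), (Fay, Helix, 27, x2), (Sam, Omega, 2, bio), (Sam, Omega, 2, k1), (Sam, Omega, 2, k2), (Sam, Omega, 2, x1)}.
Joining (Member ⨝ Loan) and Author on title yields {(Fay, Gamma, 28, p2, Quin), (Fay, Gamma, 28, x1, Quin), (Fay, Gamma, 28, x2, Quin), (Fay, Helix, 27, p2, Pat), (Fay, Helix, 27, x1, Pat), (Fay, Helix, 27, x2, Pat), (Sam, Omega, 2, bio, Fay), (Sam, Omega, 2, bio, Jo), (Sam, Omega, 2, bio, Xia), (Sam, Omega, 2, k1, Fay), (Sam, Omega, 2, k1, Jo), (Sam, Omega, 2, k1, Xia), (Sam, Omega, 2, k2, Fay), (Sam, Omega, 2, k2, Jo), (Sam, Omega, 2, k2, Xia), (Sam, Omega, 2, x1, Fay), (Sam, Omega, 2, x1, Jo), (Sam, Omega, 2, x1, Xia)}.
Selection title ≠ Gamma: {(Fay, Helix, 27, p2, Pat), (Fay, Helix, 27, x1, Pat), (Fay, Helix, 27, x2, Pat), (Sam, Omega, 2, bio, Fay), (Sam, Omega, 2, bio, Jo), (Sam, Omega, 2, bio, Xia), (Sam, Omega, 2, k1, Fay), (Sam, Omega, 2, k1, Jo), (Sam, Omega, 2, k1, Xia), (Sam, Omega, 2, k2, Fay), (Sam, Omega, 2, k2, Jo), (Sam, Omega, 2, k2, Xia), (Sam, Omega, 2, x1, Fay), (Sam, Omega, 2, x1, Jo), (Sam, Omega, 2, x1, Xia)}
π_{title, mname, aname} gives {(Helix, Pat, Fay), (Omega, Fay, Sam), (Omega, Jo, Sam), (Omega, Xia, Sam)} (11 duplicate(s) eliminated).

{(Helix, Pat, Fay), (Omega, Fay, Sam), (Omega, Jo, Sam), (Omega, Xia, Sam)}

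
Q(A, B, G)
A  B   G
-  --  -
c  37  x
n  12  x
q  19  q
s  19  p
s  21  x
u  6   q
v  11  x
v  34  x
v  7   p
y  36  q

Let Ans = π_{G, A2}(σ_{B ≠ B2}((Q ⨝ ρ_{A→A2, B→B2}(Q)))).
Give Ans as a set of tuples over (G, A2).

ρ[A→A2, B→B2]: schema becomes (A2, B2, G); tuples unchanged.
Natural join on G: {(c, 37, x, c, 37), (c, 37, x, n, 12), (c, 37, x, s, 21), (c, 37, x, v, 11), (c, 37, x, v, 34), (n, 12, x, c, 37), (n, 12, x, n, 12), (n, 12, x, s, 21), (n, 12, x, v, 11), (n, 12, x, v, 34), (q, 19, q, q, 19), (q, 19, q, u, 6), (q, 19, q, y, 36), (s, 19, p, s, 19), (s, 19, p, v, 7), (s, 21, x, c, 37), (s, 21, x, n, 12), (s, 21, x, s, 21), (s, 21, x, v, 11), (s, 21, x, v, 34), (u, 6, q, q, 19), (u, 6, q, u, 6), (u, 6, q, y, 36), (v, 11, x, c, 37), (v, 11, x, n, 12), (v, 11, x, s, 21), (v, 11, x, v, 11), (v, 11, x, v, 34), (v, 34, x, c, 37), (v, 34, x, n, 12), (v, 34, x, s, 21), (v, 34, x, v, 11), (v, 34, x, v, 34), (v, 7, p, s, 19), (v, 7, p, v, 7), (y, 36, q, q, 19), (y, 36, q, u, 6), (y, 36, q, y, 36)}
Selection B ≠ B2: {(c, 37, x, n, 12), (c, 37, x, s, 21), (c, 37, x, v, 11), (c, 37, x, v, 34), (n, 12, x, c, 37), (n, 12, x, s, 21), (n, 12, x, v, 11), (n, 12, x, v, 34), (q, 19, q, u, 6), (q, 19, q, y, 36), (s, 19, p, v, 7), (s, 21, x, c, 37), (s, 21, x, n, 12), (s, 21, x, v, 11), (s, 21, x, v, 34), (u, 6, q, q, 19), (u, 6, q, y, 36), (v, 11, x, c, 37), (v, 11, x, n, 12), (v, 11, x, s, 21), (v, 11, x, v, 34), (v, 34, x, c, 37), (v, 34, x, n, 12), (v, 34, x, s, 21), (v, 34, x, v, 11), (v, 7, p, s, 19), (y, 36, q, q, 19), (y, 36, q, u, 6)}
π_{G, A2} gives {(p, s), (p, v), (q, q), (q, u), (q, y), (x, c), (x, n), (x, s), (x, v)} (19 duplicate(s) eliminated).

{(p, s), (p, v), (q, q), (q, u), (q, y), (x, c), (x, n), (x, s), (x, v)}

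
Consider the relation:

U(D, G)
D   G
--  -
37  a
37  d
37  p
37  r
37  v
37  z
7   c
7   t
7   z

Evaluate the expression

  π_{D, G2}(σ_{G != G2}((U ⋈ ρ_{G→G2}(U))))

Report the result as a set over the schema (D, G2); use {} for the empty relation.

{(37, a), (37, d), (37, p), (37, r), (37, v), (37, z), (7, c), (7, t), (7, z)}

ρ[G→G2]: schema becomes (D, G2); tuples unchanged.
U ⋈ ρ_{G→G2}(U) (natural join on D): {(37, a, a), (37, a, d), (37, a, p), (37, a, r), (37, a, v), (37, a, z), (37, d, a), (37, d, d), (37, d, p), (37, d, r), (37, d, v), (37, d, z), (37, p, a), (37, p, d), (37, p, p), (37, p, r), (37, p, v), (37, p, z), (37, r, a), (37, r, d), (37, r, p), (37, r, r), (37, r, v), (37, r, z), (37, v, a), (37, v, d), (37, v, p), (37, v, r), (37, v, v), (37, v, z), (37, z, a), (37, z, d), (37, z, p), (37, z, r), (37, z, v), (37, z, z), (7, c, c), (7, c, t), (7, c, z), (7, t, c), (7, t, t), (7, t, z), (7, z, c), (7, z, t), (7, z, z)}
Apply σ_{G != G2}; surviving tuples: {(37, a, d), (37, a, p), (37, a, r), (37, a, v), (37, a, z), (37, d, a), (37, d, p), (37, d, r), (37, d, v), (37, d, z), (37, p, a), (37, p, d), (37, p, r), (37, p, v), (37, p, z), (37, r, a), (37, r, d), (37, r, p), (37, r, v), (37, r, z), (37, v, a), (37, v, d), (37, v, p), (37, v, r), (37, v, z), (37, z, a), (37, z, d), (37, z, p), (37, z, r), (37, z, v), (7, c, t), (7, c, z), (7, t, c), (7, t, z), (7, z, c), (7, z, t)}
π_{D, G2} gives {(37, a), (37, d), (37, p), (37, r), (37, v), (37, z), (7, c), (7, t), (7, z)} (27 duplicate(s) eliminated).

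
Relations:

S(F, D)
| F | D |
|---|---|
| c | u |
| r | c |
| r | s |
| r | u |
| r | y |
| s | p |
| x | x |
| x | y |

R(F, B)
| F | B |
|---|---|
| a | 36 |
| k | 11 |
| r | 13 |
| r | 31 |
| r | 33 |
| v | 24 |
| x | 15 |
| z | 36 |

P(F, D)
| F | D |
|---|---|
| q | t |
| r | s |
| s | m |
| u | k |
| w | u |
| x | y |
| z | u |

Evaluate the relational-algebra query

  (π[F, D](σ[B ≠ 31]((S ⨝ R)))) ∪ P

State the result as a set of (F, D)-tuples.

{(q, t), (r, c), (r, s), (r, u), (r, y), (s, m), (u, k), (w, u), (x, x), (x, y), (z, u)}

S ⋈ R (natural join on F): {(r, c, 13), (r, c, 31), (r, c, 33), (r, s, 13), (r, s, 31), (r, s, 33), (r, u, 13), (r, u, 31), (r, u, 33), (r, y, 13), (r, y, 31), (r, y, 33), (x, x, 15), (x, y, 15)}
Selection B ≠ 31: {(r, c, 13), (r, c, 33), (r, s, 13), (r, s, 33), (r, u, 13), (r, u, 33), (r, y, 13), (r, y, 33), (x, x, 15), (x, y, 15)}
Keep only column(s) F, D (4 duplicate(s) eliminated): {(r, c), (r, s), (r, u), (r, y), (x, x), (x, y)}
Union: {(r, c), (r, s), (r, u), (r, y), (x, x), (x, y)} with {(q, t), (r, s), (s, m), (u, k), (w, u), (x, y), (z, u)} → {(q, t), (r, c), (r, s), (r, u), (r, y), (s, m), (u, k), (w, u), (x, x), (x, y), (z, u)}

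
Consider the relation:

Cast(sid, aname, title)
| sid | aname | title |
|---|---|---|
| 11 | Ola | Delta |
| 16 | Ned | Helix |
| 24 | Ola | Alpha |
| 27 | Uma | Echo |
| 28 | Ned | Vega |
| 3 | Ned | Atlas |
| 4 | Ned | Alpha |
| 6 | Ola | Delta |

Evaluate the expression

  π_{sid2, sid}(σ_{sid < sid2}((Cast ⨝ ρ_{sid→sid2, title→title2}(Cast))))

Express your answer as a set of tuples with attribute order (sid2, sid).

ρ[sid→sid2, title→title2]: schema becomes (sid2, aname, title2); tuples unchanged.
Joining Cast and ρ_{sid→sid2, title→title2}(Cast) on aname yields {(11, Ola, Delta, 11, Delta), (11, Ola, Delta, 24, Alpha), (11, Ola, Delta, 6, Delta), (16, Ned, Helix, 16, Helix), (16, Ned, Helix, 28, Vega), (16, Ned, Helix, 3, Atlas), (16, Ned, Helix, 4, Alpha), (24, Ola, Alpha, 11, Delta), (24, Ola, Alpha, 24, Alpha), (24, Ola, Alpha, 6, Delta), (27, Uma, Echo, 27, Echo), (28, Ned, Vega, 16, Helix), (28, Ned, Vega, 28, Vega), (28, Ned, Vega, 3, Atlas), (28, Ned, Vega, 4, Alpha), (3, Ned, Atlas, 16, Helix), (3, Ned, Atlas, 28, Vega), (3, Ned, Atlas, 3, Atlas), (3, Ned, Atlas, 4, Alpha), (4, Ned, Alpha, 16, Helix), (4, Ned, Alpha, 28, Vega), (4, Ned, Alpha, 3, Atlas), (4, Ned, Alpha, 4, Alpha), (6, Ola, Delta, 11, Delta), (6, Ola, Delta, 24, Alpha), (6, Ola, Delta, 6, Delta)}.
Apply σ_{sid < sid2}; surviving tuples: {(11, Ola, Delta, 24, Alpha), (16, Ned, Helix, 28, Vega), (3, Ned, Atlas, 16, Helix), (3, Ned, Atlas, 28, Vega), (3, Ned, Atlas, 4, Alpha), (4, Ned, Alpha, 16, Helix), (4, Ned, Alpha, 28, Vega), (6, Ola, Delta, 11, Delta), (6, Ola, Delta, 24, Alpha)}
π[sid2, sid]: project onto (sid2, sid) → {(11, 6), (16, 3), (16, 4), (24, 11), (24, 6), (28, 16), (28, 3), (28, 4), (4, 3)}

{(11, 6), (16, 3), (16, 4), (24, 11), (24, 6), (28, 16), (28, 3), (28, 4), (4, 3)}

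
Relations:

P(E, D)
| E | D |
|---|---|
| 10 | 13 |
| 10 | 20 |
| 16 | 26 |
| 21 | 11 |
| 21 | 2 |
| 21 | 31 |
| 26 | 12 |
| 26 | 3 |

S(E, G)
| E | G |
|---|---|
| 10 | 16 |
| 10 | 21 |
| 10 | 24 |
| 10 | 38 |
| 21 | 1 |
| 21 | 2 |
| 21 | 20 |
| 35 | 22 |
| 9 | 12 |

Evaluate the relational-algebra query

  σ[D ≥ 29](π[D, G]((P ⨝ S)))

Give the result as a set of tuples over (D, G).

{(31, 1), (31, 2), (31, 20)}

Natural join on E: {(10, 13, 16), (10, 13, 21), (10, 13, 24), (10, 13, 38), (10, 20, 16), (10, 20, 21), (10, 20, 24), (10, 20, 38), (21, 11, 1), (21, 11, 2), (21, 11, 20), (21, 2, 1), (21, 2, 2), (21, 2, 20), (21, 31, 1), (21, 31, 2), (21, 31, 20)}
π_{D, G} gives {(11, 1), (11, 2), (11, 20), (13, 16), (13, 21), (13, 24), (13, 38), (2, 1), (2, 2), (2, 20), (20, 16), (20, 21), (20, 24), (20, 38), (31, 1), (31, 2), (31, 20)}.
Filtering on D ≥ 29 leaves {(31, 1), (31, 2), (31, 20)}.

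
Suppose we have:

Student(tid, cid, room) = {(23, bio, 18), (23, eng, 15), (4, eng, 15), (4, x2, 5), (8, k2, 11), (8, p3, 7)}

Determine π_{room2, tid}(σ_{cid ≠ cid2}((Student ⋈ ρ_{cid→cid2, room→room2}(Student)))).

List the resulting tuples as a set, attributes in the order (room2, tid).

{(11, 8), (15, 23), (15, 4), (18, 23), (5, 4), (7, 8)}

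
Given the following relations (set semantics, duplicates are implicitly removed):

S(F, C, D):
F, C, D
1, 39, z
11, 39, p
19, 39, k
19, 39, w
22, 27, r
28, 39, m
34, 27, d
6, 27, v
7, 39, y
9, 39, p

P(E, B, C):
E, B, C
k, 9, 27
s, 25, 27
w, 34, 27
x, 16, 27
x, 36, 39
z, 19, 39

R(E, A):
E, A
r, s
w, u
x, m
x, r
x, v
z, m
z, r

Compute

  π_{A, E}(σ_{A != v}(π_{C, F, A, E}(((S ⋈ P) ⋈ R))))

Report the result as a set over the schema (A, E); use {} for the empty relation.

{(m, x), (m, z), (r, x), (r, z), (u, w)}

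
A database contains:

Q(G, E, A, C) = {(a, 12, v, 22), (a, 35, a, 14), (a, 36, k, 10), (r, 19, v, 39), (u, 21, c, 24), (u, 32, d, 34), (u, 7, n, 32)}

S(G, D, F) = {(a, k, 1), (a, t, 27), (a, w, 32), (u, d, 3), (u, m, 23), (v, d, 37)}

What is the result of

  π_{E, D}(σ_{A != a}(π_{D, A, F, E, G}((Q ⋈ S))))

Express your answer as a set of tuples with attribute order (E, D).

Q ⋈ S (natural join on G): {(a, 12, v, 22, k, 1), (a, 12, v, 22, t, 27), (a, 12, v, 22, w, 32), (a, 35, a, 14, k, 1), (a, 35, a, 14, t, 27), (a, 35, a, 14, w, 32), (a, 36, k, 10, k, 1), (a, 36, k, 10, t, 27), (a, 36, k, 10, w, 32), (u, 21, c, 24, d, 3), (u, 21, c, 24, m, 23), (u, 32, d, 34, d, 3), (u, 32, d, 34, m, 23), (u, 7, n, 32, d, 3), (u, 7, n, 32, m, 23)}
π_{D, A, F, E, G} gives {(d, c, 3, 21, u), (d, d, 3, 32, u), (d, n, 3, 7, u), (k, a, 1, 35, a), (k, k, 1, 36, a), (k, v, 1, 12, a), (m, c, 23, 21, u), (m, d, 23, 32, u), (m, n, 23, 7, u), (t, a, 27, 35, a), (t, k, 27, 36, a), (t, v, 27, 12, a), (w, a, 32, 35, a), (w, k, 32, 36, a), (w, v, 32, 12, a)}.
Selection A != a: {(d, c, 3, 21, u), (d, d, 3, 32, u), (d, n, 3, 7, u), (k, k, 1, 36, a), (k, v, 1, 12, a), (m, c, 23, 21, u), (m, d, 23, 32, u), (m, n, 23, 7, u), (t, k, 27, 36, a), (t, v, 27, 12, a), (w, k, 32, 36, a), (w, v, 32, 12, a)}
π_{E, D} gives {(12, k), (12, t), (12, w), (21, d), (21, m), (32, d), (32, m), (36, k), (36, t), (36, w), (7, d), (7, m)}.

{(12, k), (12, t), (12, w), (21, d), (21, m), (32, d), (32, m), (36, k), (36, t), (36, w), (7, d), (7, m)}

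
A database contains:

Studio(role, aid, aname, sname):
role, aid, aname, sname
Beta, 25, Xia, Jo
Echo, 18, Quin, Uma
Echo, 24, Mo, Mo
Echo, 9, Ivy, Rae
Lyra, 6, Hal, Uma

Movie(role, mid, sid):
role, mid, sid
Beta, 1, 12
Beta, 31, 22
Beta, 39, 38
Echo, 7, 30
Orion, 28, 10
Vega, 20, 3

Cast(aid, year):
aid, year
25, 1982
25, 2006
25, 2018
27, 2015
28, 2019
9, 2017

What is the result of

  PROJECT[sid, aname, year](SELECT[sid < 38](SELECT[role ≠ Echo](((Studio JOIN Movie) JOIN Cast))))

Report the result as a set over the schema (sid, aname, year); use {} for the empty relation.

{(12, Xia, 1982), (12, Xia, 2006), (12, Xia, 2018), (22, Xia, 1982), (22, Xia, 2006), (22, Xia, 2018)}

Joining Studio and Movie on role yields {(Beta, 25, Xia, Jo, 1, 12), (Beta, 25, Xia, Jo, 31, 22), (Beta, 25, Xia, Jo, 39, 38), (Echo, 18, Quin, Uma, 7, 30), (Echo, 24, Mo, Mo, 7, 30), (Echo, 9, Ivy, Rae, 7, 30)}.
Joining (Studio JOIN Movie) and Cast on aid yields {(Beta, 25, Xia, Jo, 1, 12, 1982), (Beta, 25, Xia, Jo, 1, 12, 2006), (Beta, 25, Xia, Jo, 1, 12, 2018), (Beta, 25, Xia, Jo, 31, 22, 1982), (Beta, 25, Xia, Jo, 31, 22, 2006), (Beta, 25, Xia, Jo, 31, 22, 2018), (Beta, 25, Xia, Jo, 39, 38, 1982), (Beta, 25, Xia, Jo, 39, 38, 2006), (Beta, 25, Xia, Jo, 39, 38, 2018), (Echo, 9, Ivy, Rae, 7, 30, 2017)}.
Selection role ≠ Echo: {(Beta, 25, Xia, Jo, 1, 12, 1982), (Beta, 25, Xia, Jo, 1, 12, 2006), (Beta, 25, Xia, Jo, 1, 12, 2018), (Beta, 25, Xia, Jo, 31, 22, 1982), (Beta, 25, Xia, Jo, 31, 22, 2006), (Beta, 25, Xia, Jo, 31, 22, 2018), (Beta, 25, Xia, Jo, 39, 38, 1982), (Beta, 25, Xia, Jo, 39, 38, 2006), (Beta, 25, Xia, Jo, 39, 38, 2018)}
Selection sid < 38: {(Beta, 25, Xia, Jo, 1, 12, 1982), (Beta, 25, Xia, Jo, 1, 12, 2006), (Beta, 25, Xia, Jo, 1, 12, 2018), (Beta, 25, Xia, Jo, 31, 22, 1982), (Beta, 25, Xia, Jo, 31, 22, 2006), (Beta, 25, Xia, Jo, 31, 22, 2018)}
π[sid, aname, year]: project onto (sid, aname, year) → {(12, Xia, 1982), (12, Xia, 2006), (12, Xia, 2018), (22, Xia, 1982), (22, Xia, 2006), (22, Xia, 2018)}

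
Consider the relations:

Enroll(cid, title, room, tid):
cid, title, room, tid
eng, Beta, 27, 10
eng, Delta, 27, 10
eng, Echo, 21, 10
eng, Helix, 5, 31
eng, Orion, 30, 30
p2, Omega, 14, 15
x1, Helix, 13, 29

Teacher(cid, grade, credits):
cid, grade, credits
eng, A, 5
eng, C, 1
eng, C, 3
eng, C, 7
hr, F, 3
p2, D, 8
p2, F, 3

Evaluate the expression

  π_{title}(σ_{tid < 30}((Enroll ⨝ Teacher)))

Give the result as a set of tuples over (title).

Enroll ⋈ Teacher (natural join on cid): {(eng, Beta, 27, 10, A, 5), (eng, Beta, 27, 10, C, 1), (eng, Beta, 27, 10, C, 3), (eng, Beta, 27, 10, C, 7), (eng, Delta, 27, 10, A, 5), (eng, Delta, 27, 10, C, 1), (eng, Delta, 27, 10, C, 3), (eng, Delta, 27, 10, C, 7), (eng, Echo, 21, 10, A, 5), (eng, Echo, 21, 10, C, 1), (eng, Echo, 21, 10, C, 3), (eng, Echo, 21, 10, C, 7), (eng, Helix, 5, 31, A, 5), (eng, Helix, 5, 31, C, 1), (eng, Helix, 5, 31, C, 3), (eng, Helix, 5, 31, C, 7), (eng, Orion, 30, 30, A, 5), (eng, Orion, 30, 30, C, 1), (eng, Orion, 30, 30, C, 3), (eng, Orion, 30, 30, C, 7), (p2, Omega, 14, 15, D, 8), (p2, Omega, 14, 15, F, 3)}
Apply σ_{tid < 30}; surviving tuples: {(eng, Beta, 27, 10, A, 5), (eng, Beta, 27, 10, C, 1), (eng, Beta, 27, 10, C, 3), (eng, Beta, 27, 10, C, 7), (eng, Delta, 27, 10, A, 5), (eng, Delta, 27, 10, C, 1), (eng, Delta, 27, 10, C, 3), (eng, Delta, 27, 10, C, 7), (eng, Echo, 21, 10, A, 5), (eng, Echo, 21, 10, C, 1), (eng, Echo, 21, 10, C, 3), (eng, Echo, 21, 10, C, 7), (p2, Omega, 14, 15, D, 8), (p2, Omega, 14, 15, F, 3)}
π_{title} gives {Beta, Delta, Echo, Omega} (10 duplicate(s) eliminated).

{Beta, Delta, Echo, Omega}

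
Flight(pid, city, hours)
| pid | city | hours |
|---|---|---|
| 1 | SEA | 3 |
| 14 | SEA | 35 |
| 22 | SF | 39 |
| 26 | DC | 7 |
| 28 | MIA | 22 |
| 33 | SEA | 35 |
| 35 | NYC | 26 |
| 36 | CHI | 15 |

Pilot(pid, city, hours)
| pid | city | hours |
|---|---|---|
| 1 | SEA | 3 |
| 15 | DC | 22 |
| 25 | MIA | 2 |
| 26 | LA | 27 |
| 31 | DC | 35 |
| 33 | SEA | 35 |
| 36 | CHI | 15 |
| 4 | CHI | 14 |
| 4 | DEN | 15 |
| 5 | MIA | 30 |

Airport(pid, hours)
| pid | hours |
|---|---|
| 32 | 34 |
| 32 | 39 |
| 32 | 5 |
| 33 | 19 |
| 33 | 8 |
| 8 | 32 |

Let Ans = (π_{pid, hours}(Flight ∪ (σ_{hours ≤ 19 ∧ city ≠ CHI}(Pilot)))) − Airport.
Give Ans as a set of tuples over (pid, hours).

{(1, 3), (14, 35), (22, 39), (25, 2), (26, 7), (28, 22), (33, 35), (35, 26), (36, 15), (4, 15)}

Selection hours ≤ 19 ∧ city ≠ CHI: {(1, SEA, 3), (25, MIA, 2), (4, DEN, 15)}
Set union of the two operands is {(1, SEA, 3), (14, SEA, 35), (22, SF, 39), (25, MIA, 2), (26, DC, 7), (28, MIA, 22), (33, SEA, 35), (35, NYC, 26), (36, CHI, 15), (4, DEN, 15)}.
π_{pid, hours} gives {(1, 3), (14, 35), (22, 39), (25, 2), (26, 7), (28, 22), (33, 35), (35, 26), (36, 15), (4, 15)}.
Set difference of the two operands is {(1, 3), (14, 35), (22, 39), (25, 2), (26, 7), (28, 22), (33, 35), (35, 26), (36, 15), (4, 15)}.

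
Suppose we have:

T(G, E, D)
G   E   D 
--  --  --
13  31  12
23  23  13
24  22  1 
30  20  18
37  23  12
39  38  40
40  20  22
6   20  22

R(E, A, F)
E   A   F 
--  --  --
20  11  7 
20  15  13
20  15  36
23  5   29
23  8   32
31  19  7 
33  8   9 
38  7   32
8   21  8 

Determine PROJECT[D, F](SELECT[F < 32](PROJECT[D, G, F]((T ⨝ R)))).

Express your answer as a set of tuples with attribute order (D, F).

{(12, 29), (12, 7), (13, 29), (18, 13), (18, 7), (22, 13), (22, 7)}

Joining T and R on E yields {(13, 31, 12, 19, 7), (23, 23, 13, 5, 29), (23, 23, 13, 8, 32), (30, 20, 18, 11, 7), (30, 20, 18, 15, 13), (30, 20, 18, 15, 36), (37, 23, 12, 5, 29), (37, 23, 12, 8, 32), (39, 38, 40, 7, 32), (40, 20, 22, 11, 7), (40, 20, 22, 15, 13), (40, 20, 22, 15, 36), (6, 20, 22, 11, 7), (6, 20, 22, 15, 13), (6, 20, 22, 15, 36)}.
π_{D, G, F} gives {(12, 13, 7), (12, 37, 29), (12, 37, 32), (13, 23, 29), (13, 23, 32), (18, 30, 13), (18, 30, 36), (18, 30, 7), (22, 40, 13), (22, 40, 36), (22, 40, 7), (22, 6, 13), (22, 6, 36), (22, 6, 7), (40, 39, 32)}.
Selection F < 32: {(12, 13, 7), (12, 37, 29), (13, 23, 29), (18, 30, 13), (18, 30, 7), (22, 40, 13), (22, 40, 7), (22, 6, 13), (22, 6, 7)}
π_{D, F} gives {(12, 29), (12, 7), (13, 29), (18, 13), (18, 7), (22, 13), (22, 7)} (2 duplicate(s) eliminated).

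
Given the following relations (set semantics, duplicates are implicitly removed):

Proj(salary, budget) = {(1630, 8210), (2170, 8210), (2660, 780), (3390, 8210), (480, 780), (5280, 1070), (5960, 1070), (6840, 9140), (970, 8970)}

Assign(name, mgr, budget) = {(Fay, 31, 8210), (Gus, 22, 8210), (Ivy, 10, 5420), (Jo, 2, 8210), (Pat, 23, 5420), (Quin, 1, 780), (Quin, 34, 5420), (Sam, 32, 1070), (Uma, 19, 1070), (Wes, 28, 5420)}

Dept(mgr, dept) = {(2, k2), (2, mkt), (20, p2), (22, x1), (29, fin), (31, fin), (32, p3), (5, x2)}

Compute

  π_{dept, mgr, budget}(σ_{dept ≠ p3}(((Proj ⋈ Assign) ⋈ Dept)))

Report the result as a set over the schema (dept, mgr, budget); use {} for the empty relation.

{(fin, 31, 8210), (k2, 2, 8210), (mkt, 2, 8210), (x1, 22, 8210)}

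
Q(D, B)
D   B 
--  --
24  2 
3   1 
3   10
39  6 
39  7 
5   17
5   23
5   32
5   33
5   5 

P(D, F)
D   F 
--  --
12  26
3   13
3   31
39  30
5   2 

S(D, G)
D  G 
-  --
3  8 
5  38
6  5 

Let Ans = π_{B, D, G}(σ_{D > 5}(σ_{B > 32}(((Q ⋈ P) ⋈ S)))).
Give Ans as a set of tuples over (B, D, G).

{}

Q ⋈ P (natural join on D): {(3, 1, 13), (3, 1, 31), (3, 10, 13), (3, 10, 31), (39, 6, 30), (39, 7, 30), (5, 17, 2), (5, 23, 2), (5, 32, 2), (5, 33, 2), (5, 5, 2)}
(Q ⋈ P) ⋈ S (natural join on D): {(3, 1, 13, 8), (3, 1, 31, 8), (3, 10, 13, 8), (3, 10, 31, 8), (5, 17, 2, 38), (5, 23, 2, 38), (5, 32, 2, 38), (5, 33, 2, 38), (5, 5, 2, 38)}
Selection B > 32: {(5, 33, 2, 38)}
Selection D > 5: {}
π_{B, D, G} gives {}.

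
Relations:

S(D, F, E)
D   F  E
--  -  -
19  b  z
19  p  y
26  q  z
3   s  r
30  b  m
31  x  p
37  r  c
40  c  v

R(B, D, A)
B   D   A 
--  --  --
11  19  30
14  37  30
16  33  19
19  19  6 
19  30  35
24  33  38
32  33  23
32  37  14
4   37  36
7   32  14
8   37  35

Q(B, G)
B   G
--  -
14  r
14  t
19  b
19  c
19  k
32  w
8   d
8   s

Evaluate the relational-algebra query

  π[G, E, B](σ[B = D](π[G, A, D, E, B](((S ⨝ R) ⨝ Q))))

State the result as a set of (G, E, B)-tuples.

Natural join on D: {(19, b, z, 11, 30), (19, b, z, 19, 6), (19, p, y, 11, 30), (19, p, y, 19, 6), (30, b, m, 19, 35), (37, r, c, 14, 30), (37, r, c, 32, 14), (37, r, c, 4, 36), (37, r, c, 8, 35)}
Natural join on B: {(19, b, z, 19, 6, b), (19, b, z, 19, 6, c), (19, b, z, 19, 6, k), (19, p, y, 19, 6, b), (19, p, y, 19, 6, c), (19, p, y, 19, 6, k), (30, b, m, 19, 35, b), (30, b, m, 19, 35, c), (30, b, m, 19, 35, k), (37, r, c, 14, 30, r), (37, r, c, 14, 30, t), (37, r, c, 32, 14, w), (37, r, c, 8, 35, d), (37, r, c, 8, 35, s)}
Projecting to G, A, D, E, B: {(b, 35, 30, m, 19), (b, 6, 19, y, 19), (b, 6, 19, z, 19), (c, 35, 30, m, 19), (c, 6, 19, y, 19), (c, 6, 19, z, 19), (d, 35, 37, c, 8), (k, 35, 30, m, 19), (k, 6, 19, y, 19), (k, 6, 19, z, 19), (r, 30, 37, c, 14), (s, 35, 37, c, 8), (t, 30, 37, c, 14), (w, 14, 37, c, 32)}
Selection B = D: {(b, 6, 19, y, 19), (b, 6, 19, z, 19), (c, 6, 19, y, 19), (c, 6, 19, z, 19), (k, 6, 19, y, 19), (k, 6, 19, z, 19)}
Projecting to G, E, B: {(b, y, 19), (b, z, 19), (c, y, 19), (c, z, 19), (k, y, 19), (k, z, 19)}

{(b, y, 19), (b, z, 19), (c, y, 19), (c, z, 19), (k, y, 19), (k, z, 19)}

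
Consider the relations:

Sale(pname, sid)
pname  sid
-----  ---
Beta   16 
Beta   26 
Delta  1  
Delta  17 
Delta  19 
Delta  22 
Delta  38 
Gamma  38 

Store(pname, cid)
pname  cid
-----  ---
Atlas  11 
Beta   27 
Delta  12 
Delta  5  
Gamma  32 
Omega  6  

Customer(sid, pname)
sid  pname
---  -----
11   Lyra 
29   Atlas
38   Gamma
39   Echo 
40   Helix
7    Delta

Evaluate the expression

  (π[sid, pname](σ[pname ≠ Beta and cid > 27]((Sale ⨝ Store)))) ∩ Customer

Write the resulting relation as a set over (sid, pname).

{(38, Gamma)}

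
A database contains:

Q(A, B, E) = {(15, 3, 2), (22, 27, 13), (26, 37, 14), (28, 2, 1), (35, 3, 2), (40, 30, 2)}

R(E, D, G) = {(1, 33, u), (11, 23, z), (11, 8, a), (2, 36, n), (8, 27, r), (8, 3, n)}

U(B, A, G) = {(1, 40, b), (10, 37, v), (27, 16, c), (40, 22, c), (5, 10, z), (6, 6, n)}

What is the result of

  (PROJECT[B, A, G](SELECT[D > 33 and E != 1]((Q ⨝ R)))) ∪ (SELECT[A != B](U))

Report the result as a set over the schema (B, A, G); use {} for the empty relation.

Q ⋈ R (natural join on E): {(15, 3, 2, 36, n), (28, 2, 1, 33, u), (35, 3, 2, 36, n), (40, 30, 2, 36, n)}
Selection D > 33 and E != 1: {(15, 3, 2, 36, n), (35, 3, 2, 36, n), (40, 30, 2, 36, n)}
Keep only column(s) B, A, G: {(3, 15, n), (3, 35, n), (30, 40, n)}
Selection A != B: {(1, 40, b), (10, 37, v), (27, 16, c), (40, 22, c), (5, 10, z)}
Union: {(3, 15, n), (3, 35, n), (30, 40, n)} with {(1, 40, b), (10, 37, v), (27, 16, c), (40, 22, c), (5, 10, z)} → {(1, 40, b), (10, 37, v), (27, 16, c), (3, 15, n), (3, 35, n), (30, 40, n), (40, 22, c), (5, 10, z)}

{(1, 40, b), (10, 37, v), (27, 16, c), (3, 15, n), (3, 35, n), (30, 40, n), (40, 22, c), (5, 10, z)}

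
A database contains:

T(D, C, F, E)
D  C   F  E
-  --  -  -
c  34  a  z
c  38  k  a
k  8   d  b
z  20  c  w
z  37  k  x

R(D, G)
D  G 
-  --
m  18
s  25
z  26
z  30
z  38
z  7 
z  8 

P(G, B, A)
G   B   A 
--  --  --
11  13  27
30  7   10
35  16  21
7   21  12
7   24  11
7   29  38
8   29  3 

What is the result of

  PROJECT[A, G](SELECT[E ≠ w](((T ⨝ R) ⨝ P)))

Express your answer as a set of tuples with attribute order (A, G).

T ⋈ R (natural join on D): {(z, 20, c, w, 26), (z, 20, c, w, 30), (z, 20, c, w, 38), (z, 20, c, w, 7), (z, 20, c, w, 8), (z, 37, k, x, 26), (z, 37, k, x, 30), (z, 37, k, x, 38), (z, 37, k, x, 7), (z, 37, k, x, 8)}
(T ⨝ R) ⋈ P (natural join on G): {(z, 20, c, w, 30, 7, 10), (z, 20, c, w, 7, 21, 12), (z, 20, c, w, 7, 24, 11), (z, 20, c, w, 7, 29, 38), (z, 20, c, w, 8, 29, 3), (z, 37, k, x, 30, 7, 10), (z, 37, k, x, 7, 21, 12), (z, 37, k, x, 7, 24, 11), (z, 37, k, x, 7, 29, 38), (z, 37, k, x, 8, 29, 3)}
Selection E ≠ w: {(z, 37, k, x, 30, 7, 10), (z, 37, k, x, 7, 21, 12), (z, 37, k, x, 7, 24, 11), (z, 37, k, x, 7, 29, 38), (z, 37, k, x, 8, 29, 3)}
Keep only column(s) A, G: {(10, 30), (11, 7), (12, 7), (3, 8), (38, 7)}

{(10, 30), (11, 7), (12, 7), (3, 8), (38, 7)}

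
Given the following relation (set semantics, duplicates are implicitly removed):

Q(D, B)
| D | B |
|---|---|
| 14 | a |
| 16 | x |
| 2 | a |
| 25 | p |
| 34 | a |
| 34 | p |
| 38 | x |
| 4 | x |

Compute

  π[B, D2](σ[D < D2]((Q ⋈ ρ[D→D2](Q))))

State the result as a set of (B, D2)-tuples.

ρ[D→D2]: schema becomes (D2, B); tuples unchanged.
Natural join on B: {(14, a, 14), (14, a, 2), (14, a, 34), (16, x, 16), (16, x, 38), (16, x, 4), (2, a, 14), (2, a, 2), (2, a, 34), (25, p, 25), (25, p, 34), (34, a, 14), (34, a, 2), (34, a, 34), (34, p, 25), (34, p, 34), (38, x, 16), (38, x, 38), (38, x, 4), (4, x, 16), (4, x, 38), (4, x, 4)}
Selection D < D2: {(14, a, 34), (16, x, 38), (2, a, 14), (2, a, 34), (25, p, 34), (4, x, 16), (4, x, 38)}
Keep only column(s) B, D2 (2 duplicate(s) eliminated): {(a, 14), (a, 34), (p, 34), (x, 16), (x, 38)}

{(a, 14), (a, 34), (p, 34), (x, 16), (x, 38)}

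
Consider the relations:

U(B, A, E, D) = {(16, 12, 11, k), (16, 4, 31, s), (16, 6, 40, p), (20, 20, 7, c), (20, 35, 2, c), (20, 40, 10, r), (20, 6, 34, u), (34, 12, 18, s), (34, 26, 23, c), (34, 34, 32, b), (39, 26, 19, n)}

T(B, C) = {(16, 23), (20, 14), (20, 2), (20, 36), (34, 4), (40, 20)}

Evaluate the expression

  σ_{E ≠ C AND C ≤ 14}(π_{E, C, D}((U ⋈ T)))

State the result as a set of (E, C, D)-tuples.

Joining U and T on B yields {(16, 12, 11, k, 23), (16, 4, 31, s, 23), (16, 6, 40, p, 23), (20, 20, 7, c, 14), (20, 20, 7, c, 2), (20, 20, 7, c, 36), (20, 35, 2, c, 14), (20, 35, 2, c, 2), (20, 35, 2, c, 36), (20, 40, 10, r, 14), (20, 40, 10, r, 2), (20, 40, 10, r, 36), (20, 6, 34, u, 14), (20, 6, 34, u, 2), (20, 6, 34, u, 36), (34, 12, 18, s, 4), (34, 26, 23, c, 4), (34, 34, 32, b, 4)}.
Projecting to E, C, D: {(10, 14, r), (10, 2, r), (10, 36, r), (11, 23, k), (18, 4, s), (2, 14, c), (2, 2, c), (2, 36, c), (23, 4, c), (31, 23, s), (32, 4, b), (34, 14, u), (34, 2, u), (34, 36, u), (40, 23, p), (7, 14, c), (7, 2, c), (7, 36, c)}
σ[E ≠ C AND C ≤ 14]: keep tuples satisfying E ≠ C AND C ≤ 14 → {(10, 14, r), (10, 2, r), (18, 4, s), (2, 14, c), (23, 4, c), (32, 4, b), (34, 14, u), (34, 2, u), (7, 14, c), (7, 2, c)}

{(10, 14, r), (10, 2, r), (18, 4, s), (2, 14, c), (23, 4, c), (32, 4, b), (34, 14, u), (34, 2, u), (7, 14, c), (7, 2, c)}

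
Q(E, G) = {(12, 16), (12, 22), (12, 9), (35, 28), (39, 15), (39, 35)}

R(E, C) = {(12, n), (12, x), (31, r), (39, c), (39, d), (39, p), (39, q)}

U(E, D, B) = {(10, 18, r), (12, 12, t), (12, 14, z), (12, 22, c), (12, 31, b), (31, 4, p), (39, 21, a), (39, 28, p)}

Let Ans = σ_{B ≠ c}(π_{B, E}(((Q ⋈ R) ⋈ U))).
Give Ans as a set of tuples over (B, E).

{(a, 39), (b, 12), (p, 39), (t, 12), (z, 12)}

Joining Q and R on E yields {(12, 16, n), (12, 16, x), (12, 22, n), (12, 22, x), (12, 9, n), (12, 9, x), (39, 15, c), (39, 15, d), (39, 15, p), (39, 15, q), (39, 35, c), (39, 35, d), (39, 35, p), (39, 35, q)}.
Joining (Q ⋈ R) and U on E yields {(12, 16, n, 12, t), (12, 16, n, 14, z), (12, 16, n, 22, c), (12, 16, n, 31, b), (12, 16, x, 12, t), (12, 16, x, 14, z), (12, 16, x, 22, c), (12, 16, x, 31, b), (12, 22, n, 12, t), (12, 22, n, 14, z), (12, 22, n, 22, c), (12, 22, n, 31, b), (12, 22, x, 12, t), (12, 22, x, 14, z), (12, 22, x, 22, c), (12, 22, x, 31, b), (12, 9, n, 12, t), (12, 9, n, 14, z), (12, 9, n, 22, c), (12, 9, n, 31, b), (12, 9, x, 12, t), (12, 9, x, 14, z), (12, 9, x, 22, c), (12, 9, x, 31, b), (39, 15, c, 21, a), (39, 15, c, 28, p), (39, 15, d, 21, a), (39, 15, d, 28, p), (39, 15, p, 21, a), (39, 15, p, 28, p), (39, 15, q, 21, a), (39, 15, q, 28, p), (39, 35, c, 21, a), (39, 35, c, 28, p), (39, 35, d, 21, a), (39, 35, d, 28, p), (39, 35, p, 21, a), (39, 35, p, 28, p), (39, 35, q, 21, a), (39, 35, q, 28, p)}.
π[B, E]: project onto (B, E) (34 duplicate(s) eliminated) → {(a, 39), (b, 12), (c, 12), (p, 39), (t, 12), (z, 12)}
Filtering on B ≠ c leaves {(a, 39), (b, 12), (p, 39), (t, 12), (z, 12)}.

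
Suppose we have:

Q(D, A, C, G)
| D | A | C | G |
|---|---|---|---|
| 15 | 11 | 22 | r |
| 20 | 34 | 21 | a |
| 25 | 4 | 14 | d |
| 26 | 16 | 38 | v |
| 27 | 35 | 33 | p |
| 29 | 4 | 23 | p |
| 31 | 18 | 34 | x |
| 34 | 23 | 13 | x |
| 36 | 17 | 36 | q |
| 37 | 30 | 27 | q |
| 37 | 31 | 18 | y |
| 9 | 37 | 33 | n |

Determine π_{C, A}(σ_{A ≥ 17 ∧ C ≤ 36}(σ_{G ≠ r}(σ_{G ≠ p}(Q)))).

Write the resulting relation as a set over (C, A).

{(13, 23), (18, 31), (21, 34), (27, 30), (33, 37), (34, 18), (36, 17)}

σ[G ≠ p]: keep tuples satisfying G ≠ p → {(15, 11, 22, r), (20, 34, 21, a), (25, 4, 14, d), (26, 16, 38, v), (31, 18, 34, x), (34, 23, 13, x), (36, 17, 36, q), (37, 30, 27, q), (37, 31, 18, y), (9, 37, 33, n)}
σ[G ≠ r]: keep tuples satisfying G ≠ r → {(20, 34, 21, a), (25, 4, 14, d), (26, 16, 38, v), (31, 18, 34, x), (34, 23, 13, x), (36, 17, 36, q), (37, 30, 27, q), (37, 31, 18, y), (9, 37, 33, n)}
σ[A ≥ 17 ∧ C ≤ 36]: keep tuples satisfying A ≥ 17 ∧ C ≤ 36 → {(20, 34, 21, a), (31, 18, 34, x), (34, 23, 13, x), (36, 17, 36, q), (37, 30, 27, q), (37, 31, 18, y), (9, 37, 33, n)}
Keep only column(s) C, A: {(13, 23), (18, 31), (21, 34), (27, 30), (33, 37), (34, 18), (36, 17)}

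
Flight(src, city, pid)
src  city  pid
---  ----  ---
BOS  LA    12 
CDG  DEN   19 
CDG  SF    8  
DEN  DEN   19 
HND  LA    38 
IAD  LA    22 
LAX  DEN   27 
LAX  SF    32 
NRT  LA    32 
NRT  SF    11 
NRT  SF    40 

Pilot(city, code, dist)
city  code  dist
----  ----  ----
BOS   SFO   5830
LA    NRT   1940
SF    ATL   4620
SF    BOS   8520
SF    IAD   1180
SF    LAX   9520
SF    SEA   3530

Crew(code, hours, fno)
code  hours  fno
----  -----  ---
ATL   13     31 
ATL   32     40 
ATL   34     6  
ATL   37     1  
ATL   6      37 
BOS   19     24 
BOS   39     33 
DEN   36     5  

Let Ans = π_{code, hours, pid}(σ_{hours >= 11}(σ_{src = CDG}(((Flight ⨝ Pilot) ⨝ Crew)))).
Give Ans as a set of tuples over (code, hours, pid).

{(ATL, 13, 8), (ATL, 32, 8), (ATL, 34, 8), (ATL, 37, 8), (BOS, 19, 8), (BOS, 39, 8)}

Natural join on city: {(BOS, LA, 12, NRT, 1940), (CDG, SF, 8, ATL, 4620), (CDG, SF, 8, BOS, 8520), (CDG, SF, 8, IAD, 1180), (CDG, SF, 8, LAX, 9520), (CDG, SF, 8, SEA, 3530), (HND, LA, 38, NRT, 1940), (IAD, LA, 22, NRT, 1940), (LAX, SF, 32, ATL, 4620), (LAX, SF, 32, BOS, 8520), (LAX, SF, 32, IAD, 1180), (LAX, SF, 32, LAX, 9520), (LAX, SF, 32, SEA, 3530), (NRT, LA, 32, NRT, 1940), (NRT, SF, 11, ATL, 4620), (NRT, SF, 11, BOS, 8520), (NRT, SF, 11, IAD, 1180), (NRT, SF, 11, LAX, 9520), (NRT, SF, 11, SEA, 3530), (NRT, SF, 40, ATL, 4620), (NRT, SF, 40, BOS, 8520), (NRT, SF, 40, IAD, 1180), (NRT, SF, 40, LAX, 9520), (NRT, SF, 40, SEA, 3530)}
Natural join on code: {(CDG, SF, 8, ATL, 4620, 13, 31), (CDG, SF, 8, ATL, 4620, 32, 40), (CDG, SF, 8, ATL, 4620, 34, 6), (CDG, SF, 8, ATL, 4620, 37, 1), (CDG, SF, 8, ATL, 4620, 6, 37), (CDG, SF, 8, BOS, 8520, 19, 24), (CDG, SF, 8, BOS, 8520, 39, 33), (LAX, SF, 32, ATL, 4620, 13, 31), (LAX, SF, 32, ATL, 4620, 32, 40), (LAX, SF, 32, ATL, 4620, 34, 6), (LAX, SF, 32, ATL, 4620, 37, 1), (LAX, SF, 32, ATL, 4620, 6, 37), (LAX, SF, 32, BOS, 8520, 19, 24), (LAX, SF, 32, BOS, 8520, 39, 33), (NRT, SF, 11, ATL, 4620, 13, 31), (NRT, SF, 11, ATL, 4620, 32, 40), (NRT, SF, 11, ATL, 4620, 34, 6), (NRT, SF, 11, ATL, 4620, 37, 1), (NRT, SF, 11, ATL, 4620, 6, 37), (NRT, SF, 11, BOS, 8520, 19, 24), (NRT, SF, 11, BOS, 8520, 39, 33), (NRT, SF, 40, ATL, 4620, 13, 31), (NRT, SF, 40, ATL, 4620, 32, 40), (NRT, SF, 40, ATL, 4620, 34, 6), (NRT, SF, 40, ATL, 4620, 37, 1), (NRT, SF, 40, ATL, 4620, 6, 37), (NRT, SF, 40, BOS, 8520, 19, 24), (NRT, SF, 40, BOS, 8520, 39, 33)}
σ[src = CDG]: keep tuples satisfying src = CDG → {(CDG, SF, 8, ATL, 4620, 13, 31), (CDG, SF, 8, ATL, 4620, 32, 40), (CDG, SF, 8, ATL, 4620, 34, 6), (CDG, SF, 8, ATL, 4620, 37, 1), (CDG, SF, 8, ATL, 4620, 6, 37), (CDG, SF, 8, BOS, 8520, 19, 24), (CDG, SF, 8, BOS, 8520, 39, 33)}
σ[hours >= 11]: keep tuples satisfying hours >= 11 → {(CDG, SF, 8, ATL, 4620, 13, 31), (CDG, SF, 8, ATL, 4620, 32, 40), (CDG, SF, 8, ATL, 4620, 34, 6), (CDG, SF, 8, ATL, 4620, 37, 1), (CDG, SF, 8, BOS, 8520, 19, 24), (CDG, SF, 8, BOS, 8520, 39, 33)}
π[code, hours, pid]: project onto (code, hours, pid) → {(ATL, 13, 8), (ATL, 32, 8), (ATL, 34, 8), (ATL, 37, 8), (BOS, 19, 8), (BOS, 39, 8)}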